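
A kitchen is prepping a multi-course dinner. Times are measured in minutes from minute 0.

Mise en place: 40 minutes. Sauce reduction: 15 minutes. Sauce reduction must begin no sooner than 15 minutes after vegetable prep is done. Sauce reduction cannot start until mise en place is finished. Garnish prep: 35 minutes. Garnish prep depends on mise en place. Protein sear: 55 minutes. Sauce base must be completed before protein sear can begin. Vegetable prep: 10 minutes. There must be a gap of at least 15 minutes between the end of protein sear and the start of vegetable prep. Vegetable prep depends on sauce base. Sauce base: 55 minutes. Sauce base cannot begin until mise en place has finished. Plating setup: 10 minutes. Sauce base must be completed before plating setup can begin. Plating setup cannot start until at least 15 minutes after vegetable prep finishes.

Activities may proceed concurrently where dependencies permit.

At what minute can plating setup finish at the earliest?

Mise en place can start immediately at minute 0; it finishes at minute 40.
Sauce base cannot begin until mise en place (finishes minute 40). It runs from minute 40 to 40 + 55 = minute 95.
After sauce base (finishes minute 95), protein sear can start at minute 95 and finishes at minute 150.
Vegetable prep cannot start until protein sear (finishes minute 150, plus 15-minute gap → minute 165); sauce base (finishes minute 95). The controlling bound is minute 165, so vegetable prep finishes at 165 + 10 = minute 175.
Plating setup needs all of sauce base (finishes minute 95); vegetable prep (finishes minute 175, plus 15-minute gap → minute 190). That puts its earliest start at minute 190; it finishes at 190 + 10 = minute 200.

200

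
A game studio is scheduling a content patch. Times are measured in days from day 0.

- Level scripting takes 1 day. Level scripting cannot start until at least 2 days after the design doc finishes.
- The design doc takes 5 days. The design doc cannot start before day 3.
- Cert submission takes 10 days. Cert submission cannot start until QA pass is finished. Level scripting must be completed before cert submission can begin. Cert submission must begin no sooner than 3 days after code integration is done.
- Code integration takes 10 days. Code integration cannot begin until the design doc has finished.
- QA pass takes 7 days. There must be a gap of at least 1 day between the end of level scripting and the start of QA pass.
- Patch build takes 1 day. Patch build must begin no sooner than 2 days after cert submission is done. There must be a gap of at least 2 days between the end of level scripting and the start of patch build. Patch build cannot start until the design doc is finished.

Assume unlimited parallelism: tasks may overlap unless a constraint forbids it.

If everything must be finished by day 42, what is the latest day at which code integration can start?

16

Nothing follows patch build; the deadline of day 42 is its only limit. It must start by 42 − 1 = day 41.
Cert submission feeds into patch build (must start by day 41, minus 2-day gap → day 39); so cert submission must finish by day 39 and therefore start by day 29.
Code integration must finish before cert submission (must start by day 29, minus 3-day gap → day 26). With a 10-day duration, code integration must start by 26 − 10 = day 16.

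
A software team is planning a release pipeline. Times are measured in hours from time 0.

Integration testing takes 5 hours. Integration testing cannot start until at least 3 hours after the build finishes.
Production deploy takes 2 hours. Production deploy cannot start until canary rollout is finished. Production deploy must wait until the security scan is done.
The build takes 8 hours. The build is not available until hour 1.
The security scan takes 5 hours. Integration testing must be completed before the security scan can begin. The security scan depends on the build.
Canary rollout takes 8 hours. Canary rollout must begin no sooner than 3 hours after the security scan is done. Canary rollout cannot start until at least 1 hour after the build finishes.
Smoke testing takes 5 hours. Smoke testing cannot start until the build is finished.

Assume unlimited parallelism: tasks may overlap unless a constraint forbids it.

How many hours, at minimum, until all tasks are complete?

The build cannot begin until its own release at hour 1. It runs from hour 1 to 1 + 8 = hour 9.
Smoke testing cannot begin until the build (finishes hour 9). It runs from hour 9 to 9 + 5 = hour 14.
Integration testing cannot begin until the build (finishes hour 9, plus 3-hour gap → hour 12). It runs from hour 12 to 12 + 5 = hour 17.
For the security scan: integration testing (finishes hour 17); the build (finishes hour 9). Taking the maximum gives a start of hour 17, and it finishes at 17 + 5 = hour 22.
Canary rollout cannot start until the security scan (finishes hour 22, plus 3-hour gap → hour 25); the build (finishes hour 9, plus 1-hour gap → hour 10). The controlling bound is hour 25, so canary rollout finishes at 25 + 8 = hour 33.
Production deploy has to wait for canary rollout (finishes hour 33); the security scan (finishes hour 22). The latest of these is hour 33, so production deploy runs hour 33 to 33 + 2 = hour 35.
All tasks are finished once the last one completes. Finish times: The build at 9, Integration testing at 17, The security scan at 22, Smoke testing at 14, Canary rollout at 33, Production deploy at 35. The latest is hour 35.

35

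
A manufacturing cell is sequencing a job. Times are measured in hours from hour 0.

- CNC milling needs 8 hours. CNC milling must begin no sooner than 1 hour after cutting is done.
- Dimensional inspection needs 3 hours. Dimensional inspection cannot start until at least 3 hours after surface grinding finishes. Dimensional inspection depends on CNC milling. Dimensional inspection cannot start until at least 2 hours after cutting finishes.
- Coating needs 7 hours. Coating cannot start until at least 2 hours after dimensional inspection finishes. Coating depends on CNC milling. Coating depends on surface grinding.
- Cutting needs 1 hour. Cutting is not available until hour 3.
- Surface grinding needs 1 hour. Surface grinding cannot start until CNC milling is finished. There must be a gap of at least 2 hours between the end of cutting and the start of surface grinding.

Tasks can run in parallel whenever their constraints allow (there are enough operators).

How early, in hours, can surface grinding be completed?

After its own release at hour 3, cutting can start at hour 3 and finishes at hour 4.
CNC milling waits on cutting (finishes hour 4, plus 1-hour gap → hour 5), so it starts at hour 5 and finishes at 5 + 8 = hour 13.
Surface grinding needs all of CNC milling (finishes hour 13); cutting (finishes hour 4, plus 2-hour gap → hour 6). That puts its earliest start at hour 13; it finishes at 13 + 1 = hour 14.

14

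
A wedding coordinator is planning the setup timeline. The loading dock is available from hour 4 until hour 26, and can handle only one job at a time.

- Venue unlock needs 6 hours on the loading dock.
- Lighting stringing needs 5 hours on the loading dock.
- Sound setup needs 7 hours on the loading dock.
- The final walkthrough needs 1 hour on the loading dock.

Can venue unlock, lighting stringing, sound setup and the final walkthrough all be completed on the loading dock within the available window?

The loading dock window is 26 − 4 = 22 hours.
Running back to back, the jobs need 6 + 5 + 7 + 1 = 19 hours on the loading dock.
Since 19 ≤ 22, they fit within the window.

Yes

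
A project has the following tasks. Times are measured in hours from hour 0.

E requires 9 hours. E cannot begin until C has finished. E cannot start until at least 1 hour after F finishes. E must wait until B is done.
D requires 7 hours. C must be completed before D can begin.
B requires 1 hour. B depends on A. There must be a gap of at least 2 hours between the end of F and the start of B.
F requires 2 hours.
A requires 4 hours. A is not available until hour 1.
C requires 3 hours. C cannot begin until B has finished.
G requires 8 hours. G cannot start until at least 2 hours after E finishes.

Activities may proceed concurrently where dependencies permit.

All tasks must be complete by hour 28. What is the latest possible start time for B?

5

Nothing follows D; the deadline of hour 28 is its only limit. It must start by 28 − 7 = hour 21.
G has no dependents, so it just needs to finish by hour 28. Starting by 28 − 8 = hour 20 achieves that.
Since G (must start by hour 20, minus 2-hour gap → hour 18) depends on it, E must finish by hour 18. Backing off its 9-hour duration gives a latest start of hour 9.
C must finish in time for D (must start by hour 21); E (must start by hour 9). The tightest is hour 9, so C must start by 9 − 3 = hour 6.
For B: C (must start by hour 6); E (must start by hour 9). The most restrictive is hour 6; with a 1-hour duration, B must start by hour 5.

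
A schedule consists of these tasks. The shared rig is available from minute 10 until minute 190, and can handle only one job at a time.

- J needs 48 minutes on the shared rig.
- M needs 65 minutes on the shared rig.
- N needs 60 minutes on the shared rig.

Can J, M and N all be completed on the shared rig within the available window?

The shared rig window is 190 − 10 = 180 minutes.
Running back to back, the jobs need 48 + 65 + 60 = 173 minutes on the shared rig.
Since 173 ≤ 180, they fit within the window.

Yes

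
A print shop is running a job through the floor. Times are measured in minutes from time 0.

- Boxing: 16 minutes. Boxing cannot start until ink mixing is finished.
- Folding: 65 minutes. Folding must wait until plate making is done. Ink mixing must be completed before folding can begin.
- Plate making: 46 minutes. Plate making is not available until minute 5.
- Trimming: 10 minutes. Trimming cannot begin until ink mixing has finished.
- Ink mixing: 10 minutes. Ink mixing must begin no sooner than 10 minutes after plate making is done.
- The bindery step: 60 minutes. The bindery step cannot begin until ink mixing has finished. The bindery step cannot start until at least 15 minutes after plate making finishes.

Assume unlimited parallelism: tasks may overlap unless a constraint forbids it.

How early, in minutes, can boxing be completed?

Plate making cannot begin until its own release at minute 5. It runs from minute 5 to 5 + 46 = minute 51.
Ink mixing cannot begin until plate making (finishes minute 51, plus 10-minute gap → minute 61). It runs from minute 61 to 61 + 10 = minute 71.
Boxing cannot begin until ink mixing (finishes minute 71). It runs from minute 71 to 71 + 16 = minute 87.

87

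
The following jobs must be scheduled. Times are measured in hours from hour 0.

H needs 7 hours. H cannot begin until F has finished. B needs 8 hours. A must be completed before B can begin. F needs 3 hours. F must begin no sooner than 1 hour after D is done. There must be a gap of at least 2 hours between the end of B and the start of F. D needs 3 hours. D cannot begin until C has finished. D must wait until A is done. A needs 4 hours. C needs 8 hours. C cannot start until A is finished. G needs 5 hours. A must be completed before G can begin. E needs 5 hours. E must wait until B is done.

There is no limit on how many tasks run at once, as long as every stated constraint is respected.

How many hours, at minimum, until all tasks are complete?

26

A can start immediately at hour 0; it finishes at hour 4.
G waits on A (finishes hour 4), so it starts at hour 4 and finishes at 4 + 5 = hour 9.
After A (finishes hour 4), C can start at hour 4 and finishes at hour 12.
D needs all of C (finishes hour 12); A (finishes hour 4). That puts its earliest start at hour 12; it finishes at 12 + 3 = hour 15.
B waits on A (finishes hour 4), so it starts at hour 4 and finishes at 4 + 8 = hour 12.
F needs all of D (finishes hour 15, plus 1-hour gap → hour 16); B (finishes hour 12, plus 2-hour gap → hour 14). That puts its earliest start at hour 16; it finishes at 16 + 3 = hour 19.
H waits on F (finishes hour 19), so it starts at hour 19 and finishes at 19 + 7 = hour 26.
After B (finishes hour 12), E can start at hour 12 and finishes at hour 17.
All tasks are finished once the last one completes. Finish times: A at 4, B at 12, C at 12, D at 15, E at 17, F at 19, G at 9, H at 26. The latest is hour 26.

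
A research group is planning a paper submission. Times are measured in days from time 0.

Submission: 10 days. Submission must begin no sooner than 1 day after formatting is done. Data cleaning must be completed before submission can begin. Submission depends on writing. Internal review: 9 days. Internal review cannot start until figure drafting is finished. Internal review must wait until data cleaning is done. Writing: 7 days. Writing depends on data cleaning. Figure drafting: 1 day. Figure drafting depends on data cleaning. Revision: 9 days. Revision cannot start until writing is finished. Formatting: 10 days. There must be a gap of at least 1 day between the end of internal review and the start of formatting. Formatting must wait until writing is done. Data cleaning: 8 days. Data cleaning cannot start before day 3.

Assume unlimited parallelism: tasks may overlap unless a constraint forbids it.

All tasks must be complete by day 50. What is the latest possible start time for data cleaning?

Submission has no dependents, so it just needs to finish by day 50. Starting by 50 − 10 = day 40 achieves that.
Formatting has to be done before submission (must start by day 40, minus 1-day gap → day 39). That means finishing by day 39, i.e. starting by 39 − 10 = day 29.
Internal review must finish before formatting (must start by day 29, minus 1-day gap → day 28). With a 9-day duration, internal review must start by 28 − 9 = day 19.
Since internal review (must start by day 19) depends on it, figure drafting must finish by day 19. Backing off its 1-day duration gives a latest start of day 18.
Revision must finish by day 50; it takes 9 days, so it must start by 50 − 9 = day 41.
For writing: revision (must start by day 41); formatting (must start by day 29); submission (must start by day 40). The most restrictive is day 29; with a 7-day duration, writing must start by day 22.
For data cleaning: figure drafting (must start by day 18); writing (must start by day 22); internal review (must start by day 19); submission (must start by day 40). The most restrictive is day 18; with an 8-day duration, data cleaning must start by day 10.

10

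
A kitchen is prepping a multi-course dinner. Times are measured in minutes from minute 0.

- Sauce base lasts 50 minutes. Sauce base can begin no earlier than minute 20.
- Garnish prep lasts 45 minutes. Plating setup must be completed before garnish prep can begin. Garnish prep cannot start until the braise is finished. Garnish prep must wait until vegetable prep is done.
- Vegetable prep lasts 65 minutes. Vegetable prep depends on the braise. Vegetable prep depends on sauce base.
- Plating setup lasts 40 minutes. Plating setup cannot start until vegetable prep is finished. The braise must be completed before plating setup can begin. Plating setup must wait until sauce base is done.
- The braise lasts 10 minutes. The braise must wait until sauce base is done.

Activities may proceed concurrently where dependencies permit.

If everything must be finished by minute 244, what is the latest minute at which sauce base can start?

34

Nothing follows garnish prep; the deadline of minute 244 is its only limit. It must start by 244 − 45 = minute 199.
Since garnish prep (must start by minute 199) depends on it, plating setup must finish by minute 199. Backing off its 40-minute duration gives a latest start of minute 159.
Vegetable prep feeds plating setup (must start by minute 159); garnish prep (must start by minute 199). Taking the minimum, vegetable prep must finish by minute 159 and start by 159 − 65 = minute 94.
The braise has several dependents: vegetable prep (must start by minute 94); plating setup (must start by minute 159); garnish prep (must start by minute 199). The earliest of those limits is minute 94, so the braise must start by 94 − 10 = minute 84.
For sauce base: the braise (must start by minute 84); vegetable prep (must start by minute 94); plating setup (must start by minute 159). The most restrictive is minute 84; with a 50-minute duration, sauce base must start by minute 34.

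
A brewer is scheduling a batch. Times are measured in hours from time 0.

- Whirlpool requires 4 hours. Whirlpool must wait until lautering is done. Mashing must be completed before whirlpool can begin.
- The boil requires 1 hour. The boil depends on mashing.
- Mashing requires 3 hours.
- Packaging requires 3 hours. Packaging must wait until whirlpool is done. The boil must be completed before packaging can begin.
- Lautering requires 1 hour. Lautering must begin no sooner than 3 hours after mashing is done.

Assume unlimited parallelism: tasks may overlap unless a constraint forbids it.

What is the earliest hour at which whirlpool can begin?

Mashing has no prerequisites, so it starts at hour 0 and finishes at hour 3.
After mashing (finishes hour 3, plus 3-hour gap → hour 6), lautering can start at hour 6 and finishes at hour 7.
Whirlpool waits on lautering (finishes hour 7); mashing (finishes hour 3). The latest of these is hour 7, which is the earliest whirlpool can start.

7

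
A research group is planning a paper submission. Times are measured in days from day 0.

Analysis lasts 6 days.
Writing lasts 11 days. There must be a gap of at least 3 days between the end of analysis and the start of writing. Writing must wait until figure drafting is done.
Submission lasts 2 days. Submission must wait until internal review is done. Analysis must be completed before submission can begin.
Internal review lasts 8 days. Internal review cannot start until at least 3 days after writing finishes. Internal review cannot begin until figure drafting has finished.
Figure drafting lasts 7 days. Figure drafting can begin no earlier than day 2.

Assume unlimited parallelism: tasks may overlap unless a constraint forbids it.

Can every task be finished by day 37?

Yes

Figure drafting cannot begin until its own release at day 2. It runs from day 2 to 2 + 7 = day 9.
Analysis can start immediately at day 0; it finishes at day 6.
For writing: analysis (finishes day 6, plus 3-day gap → day 9); figure drafting (finishes day 9). Taking the maximum gives a start of day 9, and it finishes at 9 + 11 = day 20.
Internal review has to wait for writing (finishes day 20, plus 3-day gap → day 23); figure drafting (finishes day 9). The latest of these is day 23, so internal review runs day 23 to 23 + 8 = day 31.
Submission cannot start until internal review (finishes day 31); analysis (finishes day 6). The controlling bound is day 31, so submission finishes at 31 + 2 = day 33.
Every task is finished by day 33, which is no later than the deadline of 37, so the schedule is feasible.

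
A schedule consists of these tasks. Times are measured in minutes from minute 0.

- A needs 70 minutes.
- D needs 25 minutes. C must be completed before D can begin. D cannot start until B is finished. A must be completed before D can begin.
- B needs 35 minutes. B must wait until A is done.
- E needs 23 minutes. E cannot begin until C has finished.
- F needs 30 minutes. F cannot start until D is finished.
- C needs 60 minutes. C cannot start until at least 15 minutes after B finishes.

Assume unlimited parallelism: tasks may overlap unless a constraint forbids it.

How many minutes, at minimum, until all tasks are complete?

A can start immediately at minute 0; it finishes at minute 70.
After A (finishes minute 70), B can start at minute 70 and finishes at minute 105.
After B (finishes minute 105, plus 15-minute gap → minute 120), C can start at minute 120 and finishes at minute 180.
E cannot begin until C (finishes minute 180). It runs from minute 180 to 180 + 23 = minute 203.
For D: C (finishes minute 180); B (finishes minute 105); A (finishes minute 70). Taking the maximum gives a start of minute 180, and it finishes at 180 + 25 = minute 205.
F cannot begin until D (finishes minute 205). It runs from minute 205 to 205 + 30 = minute 235.
All tasks are finished once the last one completes. Finish times: A at 70, B at 105, C at 180, D at 205, E at 203, F at 235. The latest is minute 235.

235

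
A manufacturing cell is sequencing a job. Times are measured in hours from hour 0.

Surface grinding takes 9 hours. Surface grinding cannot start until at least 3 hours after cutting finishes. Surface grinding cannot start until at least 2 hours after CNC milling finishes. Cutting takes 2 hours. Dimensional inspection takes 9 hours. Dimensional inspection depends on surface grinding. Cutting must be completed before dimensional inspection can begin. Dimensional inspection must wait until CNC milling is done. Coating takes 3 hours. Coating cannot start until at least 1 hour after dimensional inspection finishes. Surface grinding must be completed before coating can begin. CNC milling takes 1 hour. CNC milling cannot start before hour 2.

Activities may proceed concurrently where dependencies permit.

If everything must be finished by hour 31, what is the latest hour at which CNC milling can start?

To finish by hour 31, coating (duration 3) must start no later than hour 28.
Since coating (must start by hour 28, minus 1-hour gap → hour 27) depends on it, dimensional inspection must finish by hour 27. Backing off its 9-hour duration gives a latest start of hour 18.
Surface grinding has several dependents: dimensional inspection (must start by hour 18); coating (must start by hour 28). The earliest of those limits is hour 18, so surface grinding must start by 18 − 9 = hour 9.
CNC milling has several dependents: surface grinding (must start by hour 9, minus 2-hour gap → hour 7); dimensional inspection (must start by hour 18). The earliest of those limits is hour 7, so CNC milling must start by 7 − 1 = hour 6.

6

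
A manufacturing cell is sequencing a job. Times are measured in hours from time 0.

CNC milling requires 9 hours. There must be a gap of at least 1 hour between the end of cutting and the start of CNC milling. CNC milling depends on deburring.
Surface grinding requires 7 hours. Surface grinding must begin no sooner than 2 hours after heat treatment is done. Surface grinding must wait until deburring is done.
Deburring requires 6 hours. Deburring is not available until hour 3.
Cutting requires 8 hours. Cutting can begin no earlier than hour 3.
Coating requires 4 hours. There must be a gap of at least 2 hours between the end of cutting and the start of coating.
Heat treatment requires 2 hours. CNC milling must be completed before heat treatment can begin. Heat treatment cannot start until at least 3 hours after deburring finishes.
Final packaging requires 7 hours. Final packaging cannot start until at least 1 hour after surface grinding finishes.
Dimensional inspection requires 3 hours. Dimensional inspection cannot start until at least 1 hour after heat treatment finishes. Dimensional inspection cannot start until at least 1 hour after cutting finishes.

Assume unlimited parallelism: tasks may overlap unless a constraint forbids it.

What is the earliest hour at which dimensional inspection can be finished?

27

After its own release at hour 3, deburring can start at hour 3 and finishes at hour 9.
Cutting waits on its own release at hour 3, so it starts at hour 3 and finishes at 3 + 8 = hour 11.
For CNC milling: cutting (finishes hour 11, plus 1-hour gap → hour 12); deburring (finishes hour 9). Taking the maximum gives a start of hour 12, and it finishes at 12 + 9 = hour 21.
Heat treatment needs all of CNC milling (finishes hour 21); deburring (finishes hour 9, plus 3-hour gap → hour 12). That puts its earliest start at hour 21; it finishes at 21 + 2 = hour 23.
Dimensional inspection has to wait for heat treatment (finishes hour 23, plus 1-hour gap → hour 24); cutting (finishes hour 11, plus 1-hour gap → hour 12). The latest of these is hour 24, so dimensional inspection runs hour 24 to 24 + 3 = hour 27.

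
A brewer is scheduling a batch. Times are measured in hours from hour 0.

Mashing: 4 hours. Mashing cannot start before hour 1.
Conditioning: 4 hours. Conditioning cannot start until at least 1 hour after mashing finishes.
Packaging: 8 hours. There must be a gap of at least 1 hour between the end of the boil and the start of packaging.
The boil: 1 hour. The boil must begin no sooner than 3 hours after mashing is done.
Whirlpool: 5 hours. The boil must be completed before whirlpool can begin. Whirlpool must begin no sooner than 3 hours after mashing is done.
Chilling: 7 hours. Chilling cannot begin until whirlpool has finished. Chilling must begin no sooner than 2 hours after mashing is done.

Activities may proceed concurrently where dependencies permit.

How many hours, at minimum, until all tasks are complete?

After its own release at hour 1, mashing can start at hour 1 and finishes at hour 5.
After mashing (finishes hour 5, plus 1-hour gap → hour 6), conditioning can start at hour 6 and finishes at hour 10.
The boil waits on mashing (finishes hour 5, plus 3-hour gap → hour 8), so it starts at hour 8 and finishes at 8 + 1 = hour 9.
Packaging cannot begin until the boil (finishes hour 9, plus 1-hour gap → hour 10). It runs from hour 10 to 10 + 8 = hour 18.
Whirlpool has to wait for the boil (finishes hour 9); mashing (finishes hour 5, plus 3-hour gap → hour 8). The latest of these is hour 9, so whirlpool runs hour 9 to 9 + 5 = hour 14.
Chilling cannot start until whirlpool (finishes hour 14); mashing (finishes hour 5, plus 2-hour gap → hour 7). The controlling bound is hour 14, so chilling finishes at 14 + 7 = hour 21.
All tasks are finished once the last one completes. Finish times: Mashing at 5, The boil at 9, Whirlpool at 14, Chilling at 21, Conditioning at 10, Packaging at 18. The latest is hour 21.

21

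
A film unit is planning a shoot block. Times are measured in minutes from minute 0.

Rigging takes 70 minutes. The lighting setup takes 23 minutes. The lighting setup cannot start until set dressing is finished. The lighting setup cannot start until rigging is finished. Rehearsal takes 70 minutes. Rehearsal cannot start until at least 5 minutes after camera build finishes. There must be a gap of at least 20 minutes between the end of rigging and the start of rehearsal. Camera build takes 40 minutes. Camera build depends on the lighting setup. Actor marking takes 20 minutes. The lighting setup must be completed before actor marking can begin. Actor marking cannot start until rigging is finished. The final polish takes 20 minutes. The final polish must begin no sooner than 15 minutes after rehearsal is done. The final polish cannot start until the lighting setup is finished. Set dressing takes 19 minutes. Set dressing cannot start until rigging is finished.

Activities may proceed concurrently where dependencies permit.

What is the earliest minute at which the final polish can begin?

242

Rigging has no prerequisites, so it starts at minute 0 and finishes at minute 70.
Set dressing waits on rigging (finishes minute 70), so it starts at minute 70 and finishes at 70 + 19 = minute 89.
The lighting setup cannot start until set dressing (finishes minute 89); rigging (finishes minute 70). The controlling bound is minute 89, so the lighting setup finishes at 89 + 23 = minute 112.
After the lighting setup (finishes minute 112), camera build can start at minute 112 and finishes at minute 152.
For rehearsal: camera build (finishes minute 152, plus 5-minute gap → minute 157); rigging (finishes minute 70, plus 20-minute gap → minute 90). Taking the maximum gives a start of minute 157, and it finishes at 157 + 70 = minute 227.
The final polish waits on rehearsal (finishes minute 227, plus 15-minute gap → minute 242); the lighting setup (finishes minute 112). The latest of these is minute 242, which is the earliest the final polish can start.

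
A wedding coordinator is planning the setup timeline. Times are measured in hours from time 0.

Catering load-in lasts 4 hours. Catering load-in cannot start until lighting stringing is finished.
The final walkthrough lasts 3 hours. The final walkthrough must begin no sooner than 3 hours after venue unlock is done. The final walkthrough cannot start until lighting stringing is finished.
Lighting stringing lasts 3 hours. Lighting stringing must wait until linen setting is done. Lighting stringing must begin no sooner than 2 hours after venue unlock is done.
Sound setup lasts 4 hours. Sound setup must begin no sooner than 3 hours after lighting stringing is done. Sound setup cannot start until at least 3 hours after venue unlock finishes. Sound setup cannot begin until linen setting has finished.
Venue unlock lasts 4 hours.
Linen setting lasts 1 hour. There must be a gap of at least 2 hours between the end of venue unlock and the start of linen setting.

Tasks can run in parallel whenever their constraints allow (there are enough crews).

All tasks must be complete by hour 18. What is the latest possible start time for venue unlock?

To finish by hour 18, sound setup (duration 4) must start no later than hour 14.
To finish by hour 18, catering load-in (duration 4) must start no later than hour 14.
The final walkthrough must finish by hour 18; it takes 3 hours, so it must start by 18 − 3 = hour 15.
Lighting stringing must finish in time for sound setup (must start by hour 14, minus 3-hour gap → hour 11); catering load-in (must start by hour 14); the final walkthrough (must start by hour 15). The tightest is hour 11, so lighting stringing must start by 11 − 3 = hour 8.
Linen setting has several dependents: lighting stringing (must start by hour 8); sound setup (must start by hour 14). The earliest of those limits is hour 8, so linen setting must start by 8 − 1 = hour 7.
Venue unlock has several dependents: linen setting (must start by hour 7, minus 2-hour gap → hour 5); lighting stringing (must start by hour 8, minus 2-hour gap → hour 6); sound setup (must start by hour 14, minus 3-hour gap → hour 11); the final walkthrough (must start by hour 15, minus 3-hour gap → hour 12). The earliest of those limits is hour 5, so venue unlock must start by 5 − 4 = hour 1.

1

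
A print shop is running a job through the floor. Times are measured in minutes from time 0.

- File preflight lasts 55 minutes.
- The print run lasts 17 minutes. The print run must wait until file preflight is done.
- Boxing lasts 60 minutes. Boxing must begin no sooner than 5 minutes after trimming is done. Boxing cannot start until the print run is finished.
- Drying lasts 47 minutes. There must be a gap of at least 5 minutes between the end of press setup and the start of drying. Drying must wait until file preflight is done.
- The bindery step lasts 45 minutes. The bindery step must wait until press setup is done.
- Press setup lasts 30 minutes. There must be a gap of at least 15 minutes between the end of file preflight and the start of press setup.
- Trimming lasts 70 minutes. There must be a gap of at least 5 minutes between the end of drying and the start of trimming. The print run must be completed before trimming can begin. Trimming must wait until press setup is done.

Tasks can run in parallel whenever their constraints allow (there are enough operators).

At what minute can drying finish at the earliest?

File preflight has no prerequisites, so it starts at minute 0 and finishes at minute 55.
Press setup cannot begin until file preflight (finishes minute 55, plus 15-minute gap → minute 70). It runs from minute 70 to 70 + 30 = minute 100.
Drying cannot start until press setup (finishes minute 100, plus 5-minute gap → minute 105); file preflight (finishes minute 55). The controlling bound is minute 105, so drying finishes at 105 + 47 = minute 152.

152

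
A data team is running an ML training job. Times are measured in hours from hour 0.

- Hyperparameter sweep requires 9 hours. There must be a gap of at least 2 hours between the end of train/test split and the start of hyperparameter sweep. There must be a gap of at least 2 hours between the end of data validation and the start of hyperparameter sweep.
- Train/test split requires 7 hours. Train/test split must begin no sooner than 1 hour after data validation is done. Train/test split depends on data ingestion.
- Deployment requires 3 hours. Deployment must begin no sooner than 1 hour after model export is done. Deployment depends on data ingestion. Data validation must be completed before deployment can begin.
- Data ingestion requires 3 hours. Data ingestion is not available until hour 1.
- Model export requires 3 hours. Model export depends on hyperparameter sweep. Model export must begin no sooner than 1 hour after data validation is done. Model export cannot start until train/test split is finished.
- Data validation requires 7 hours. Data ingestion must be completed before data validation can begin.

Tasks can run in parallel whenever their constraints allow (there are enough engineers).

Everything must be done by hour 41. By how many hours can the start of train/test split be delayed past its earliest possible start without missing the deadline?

After its own release at hour 1, data ingestion can start at hour 1 and finishes at hour 4.
Data validation waits on data ingestion (finishes hour 4), so it starts at hour 4 and finishes at 4 + 7 = hour 11.
Train/test split has to wait for data validation (finishes hour 11, plus 1-hour gap → hour 12); data ingestion (finishes hour 4). The latest of these is hour 12, so train/test split runs hour 12 to 12 + 7 = hour 19.

Working backward from the deadline:
Deployment must finish by hour 41; it takes 3 hours, so it must start by 41 − 3 = hour 38.
Model export feeds into deployment (must start by hour 38, minus 1-hour gap → hour 37); so model export must finish by hour 37 and therefore start by hour 34.
Since model export (must start by hour 34) depends on it, hyperparameter sweep must finish by hour 34. Backing off its 9-hour duration gives a latest start of hour 25.
Train/test split has several dependents: hyperparameter sweep (must start by hour 25, minus 2-hour gap → hour 23); model export (must start by hour 34). The earliest of those limits is hour 23, so train/test split must start by 23 − 7 = hour 16.
So train/test split can start as early as hour 12 and as late as hour 16, giving 16 − 12 = 4 hours of slack.

4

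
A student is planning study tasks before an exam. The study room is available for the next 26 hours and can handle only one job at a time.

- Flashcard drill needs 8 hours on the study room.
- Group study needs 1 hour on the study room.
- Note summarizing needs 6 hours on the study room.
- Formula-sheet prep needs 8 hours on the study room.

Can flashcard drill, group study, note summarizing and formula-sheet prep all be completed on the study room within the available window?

Yes

Running back to back, the jobs need 8 + 1 + 6 + 8 = 23 hours on the study room.
Since 23 ≤ 26, they fit within the window.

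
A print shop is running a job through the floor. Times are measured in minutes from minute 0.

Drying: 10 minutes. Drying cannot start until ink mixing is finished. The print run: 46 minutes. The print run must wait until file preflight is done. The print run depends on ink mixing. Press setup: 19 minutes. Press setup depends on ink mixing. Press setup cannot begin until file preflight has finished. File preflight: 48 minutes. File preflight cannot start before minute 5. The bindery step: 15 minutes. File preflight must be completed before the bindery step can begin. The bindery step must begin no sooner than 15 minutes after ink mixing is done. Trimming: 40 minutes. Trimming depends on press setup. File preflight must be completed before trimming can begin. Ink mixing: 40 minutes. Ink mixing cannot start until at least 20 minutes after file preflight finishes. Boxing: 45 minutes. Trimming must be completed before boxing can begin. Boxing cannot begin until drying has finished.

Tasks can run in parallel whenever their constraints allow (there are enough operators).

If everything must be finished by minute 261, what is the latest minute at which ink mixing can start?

117

Boxing has no dependents, so it just needs to finish by minute 261. Starting by 261 − 45 = minute 216 achieves that.
Trimming must finish before boxing (must start by minute 216). With a 40-minute duration, trimming must start by 216 − 40 = minute 176.
Press setup must finish before trimming (must start by minute 176). With a 19-minute duration, press setup must start by 176 − 19 = minute 157.
Nothing follows the print run; the deadline of minute 261 is its only limit. It must start by 261 − 46 = minute 215.
Since boxing (must start by minute 216) depends on it, drying must finish by minute 216. Backing off its 10-minute duration gives a latest start of minute 206.
The bindery step must finish by minute 261; it takes 15 minutes, so it must start by 261 − 15 = minute 246.
Ink mixing must finish in time for press setup (must start by minute 157); the print run (must start by minute 215); drying (must start by minute 206); the bindery step (must start by minute 246, minus 15-minute gap → minute 231). The tightest is minute 157, so ink mixing must start by 157 − 40 = minute 117.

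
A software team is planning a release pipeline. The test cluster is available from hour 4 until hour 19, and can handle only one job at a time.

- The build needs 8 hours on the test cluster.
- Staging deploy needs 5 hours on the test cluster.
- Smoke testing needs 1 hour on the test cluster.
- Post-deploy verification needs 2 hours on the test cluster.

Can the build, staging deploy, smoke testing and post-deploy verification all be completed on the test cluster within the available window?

The test cluster window is 19 − 4 = 15 hours.
Running back to back, the jobs need 8 + 5 + 1 + 2 = 16 hours on the test cluster.
Since 16 > 15, they cannot all fit.

No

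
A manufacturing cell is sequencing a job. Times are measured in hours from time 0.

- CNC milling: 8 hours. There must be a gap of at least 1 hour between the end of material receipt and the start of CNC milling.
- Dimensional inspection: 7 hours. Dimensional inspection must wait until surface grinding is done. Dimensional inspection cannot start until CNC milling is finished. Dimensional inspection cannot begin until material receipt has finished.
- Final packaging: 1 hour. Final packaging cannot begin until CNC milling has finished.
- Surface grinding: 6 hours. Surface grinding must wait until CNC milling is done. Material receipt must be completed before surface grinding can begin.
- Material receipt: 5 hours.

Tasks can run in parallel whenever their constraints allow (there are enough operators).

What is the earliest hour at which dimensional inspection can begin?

20

Material receipt has no prerequisites, so it starts at hour 0 and finishes at hour 5.
CNC milling waits on material receipt (finishes hour 5, plus 1-hour gap → hour 6), so it starts at hour 6 and finishes at 6 + 8 = hour 14.
Surface grinding cannot start until CNC milling (finishes hour 14); material receipt (finishes hour 5). The controlling bound is hour 14, so surface grinding finishes at 14 + 6 = hour 20.
Dimensional inspection waits on surface grinding (finishes hour 20); CNC milling (finishes hour 14); material receipt (finishes hour 5). The latest of these is hour 20, which is the earliest dimensional inspection can start.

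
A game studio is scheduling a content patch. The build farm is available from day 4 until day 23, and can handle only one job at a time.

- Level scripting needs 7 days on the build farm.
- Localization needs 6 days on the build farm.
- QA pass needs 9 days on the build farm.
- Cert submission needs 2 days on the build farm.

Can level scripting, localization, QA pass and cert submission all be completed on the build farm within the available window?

No

The build farm window is 23 − 4 = 19 days.
Running back to back, the jobs need 7 + 6 + 9 + 2 = 24 days on the build farm.
Since 24 > 19, they cannot all fit.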